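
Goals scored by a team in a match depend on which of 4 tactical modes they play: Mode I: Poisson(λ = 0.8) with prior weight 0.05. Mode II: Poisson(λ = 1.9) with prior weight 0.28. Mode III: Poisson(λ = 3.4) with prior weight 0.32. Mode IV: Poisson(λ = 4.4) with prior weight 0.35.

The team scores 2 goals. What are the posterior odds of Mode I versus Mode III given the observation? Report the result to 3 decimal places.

The posterior odds equal the prior odds times the likelihood ratio: (π_i/π_j)·(f_i(x)/f_j(x)).
Component likelihoods at x = 2 goals:
  f_I = 0.143785
  f_II = 0.269971
  f_III = 0.192898
  f_IV = 0.118845
Posterior odds = (π_I·f_I) / (π_III·f_III) = (0.05·0.143785) / (0.32·0.192898) = 0.00718926 / 0.0617272 ≈ 0.116

0.116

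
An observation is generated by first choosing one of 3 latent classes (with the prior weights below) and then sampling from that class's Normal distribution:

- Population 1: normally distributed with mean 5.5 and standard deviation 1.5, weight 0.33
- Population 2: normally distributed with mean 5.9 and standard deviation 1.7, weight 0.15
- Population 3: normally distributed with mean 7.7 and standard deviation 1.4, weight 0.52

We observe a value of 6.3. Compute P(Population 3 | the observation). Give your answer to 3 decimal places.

P(component k | x) = P(Z=k)·f_k(x) / marginal(x), where marginal(x) = Σ_j P(Z=j)·f_j(x).
Evaluate each component's likelihood at the observed value:
  p_1 = 0.230703
  p_2 = 0.228265
  p_3 = 0.172836
Prior × likelihood for each component:
  P(Z=1)·p_1 = 0.33 × 0.230703 = 0.0761319
  P(Z=2)·p_2 = 0.15 × 0.228265 = 0.0342397
  P(Z=3)·p_3 = 0.52 × 0.172836 = 0.0898748
Denominator: 0.0761319 + 0.0342397 + 0.0898748 = 0.200246
P(Population 3 | data) ≈ 0.449

0.449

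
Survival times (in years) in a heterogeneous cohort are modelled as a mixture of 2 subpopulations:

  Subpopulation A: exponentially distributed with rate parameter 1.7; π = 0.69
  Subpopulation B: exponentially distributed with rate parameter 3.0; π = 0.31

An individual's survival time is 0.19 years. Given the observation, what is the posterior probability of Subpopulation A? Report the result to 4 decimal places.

Posterior ∝ prior × likelihood, so P(k | x) ∝ π_k f_k(x); normalise over all components.
Exponential densities:
  L_A = 1.23076
  L_B = 1.69658
Unnormalised posteriors:
  π_A·L_A = 0.69 × 1.23076 = 0.849221
  π_B·L_B = 0.31 × 1.69658 = 0.525939
Evidence: 0.849221 + 0.525939 = 1.37516
P(Subpopulation A | data) = 0.849221 / 1.37516 ≈ 0.6175

0.6175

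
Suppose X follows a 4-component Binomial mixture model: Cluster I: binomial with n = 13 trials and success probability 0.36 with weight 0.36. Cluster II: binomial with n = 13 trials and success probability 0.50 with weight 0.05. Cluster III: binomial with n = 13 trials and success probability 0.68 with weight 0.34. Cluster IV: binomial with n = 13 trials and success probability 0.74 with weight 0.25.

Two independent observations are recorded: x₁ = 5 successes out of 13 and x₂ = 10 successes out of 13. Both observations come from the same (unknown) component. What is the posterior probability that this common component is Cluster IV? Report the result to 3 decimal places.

0.164

By Bayes' theorem, P(k | x) = w_k f_k(x) / Σ_j w_j f_j(x).
Since both observations come from the same component, the likelihood for component k is f_k(x₁)·f_k(x₂).
  p_I = [0.219044] × [0.00274114] = 0.000600429
  p_II = [0.157104] × [0.0349121] = 0.00548485
  p_III = [0.0205742] × [0.198109] = 0.00407594
  p_IV = [0.00596381] × [0.247516] = 0.00147614
Multiply by the mixture weights:
  w_I·p_I = 0.36 × 0.000600429 = 0.000216155
  w_II·p_II = 0.05 × 0.00548485 = 0.000274242
  w_III·p_III = 0.34 × 0.00407594 = 0.00138582
  w_IV·p_IV = 0.25 × 0.00147614 = 0.000369035
Evidence: 0.000216155 + 0.000274242 + 0.00138582 + 0.000369035 = 0.00224525
P(Cluster IV | data) ≈ 0.164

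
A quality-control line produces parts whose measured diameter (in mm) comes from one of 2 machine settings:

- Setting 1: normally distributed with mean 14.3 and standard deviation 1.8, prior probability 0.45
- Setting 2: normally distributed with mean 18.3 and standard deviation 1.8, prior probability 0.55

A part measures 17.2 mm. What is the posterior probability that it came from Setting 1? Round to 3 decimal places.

The responsibility of component k is π_k f_k(x) divided by Σ_j π_j f_j(x).
Component likelihoods at x = 17.2 mm:
  L_1 = 0.0605331
  L_2 = 0.183883
Multiply by the mixture weights:
  π_1·L_1 = 0.45 × 0.0605331 = 0.0272399
  π_2·L_2 = 0.55 × 0.183883 = 0.101136
Normaliser: 0.0272399 + 0.101136 = 0.128376
Responsibility of Setting 1: 0.0272399 / 0.128376 ≈ 0.212

0.212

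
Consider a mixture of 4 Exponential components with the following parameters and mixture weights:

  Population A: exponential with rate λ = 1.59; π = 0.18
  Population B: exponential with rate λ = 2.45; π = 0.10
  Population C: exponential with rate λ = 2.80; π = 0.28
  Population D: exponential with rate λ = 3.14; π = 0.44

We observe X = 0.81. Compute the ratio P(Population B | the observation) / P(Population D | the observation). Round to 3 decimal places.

The posterior odds equal the prior odds times the likelihood ratio: (π_i/π_j)·(f_i(x)/f_j(x)).
Component likelihoods at x = 0.81:
  L_A = 0.438601
  L_B = 0.336751
  L_C = 0.289853
  L_D = 0.2468
Posterior odds = (π_B·L_B) / (π_D·L_D) = (0.10·0.336751) / (0.44·0.2468) = 0.0336751 / 0.108592 ≈ 0.310

0.310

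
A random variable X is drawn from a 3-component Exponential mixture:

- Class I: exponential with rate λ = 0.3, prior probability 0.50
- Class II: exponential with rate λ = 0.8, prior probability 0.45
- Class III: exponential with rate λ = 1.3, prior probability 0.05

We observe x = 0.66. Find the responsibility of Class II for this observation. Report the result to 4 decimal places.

Posterior ∝ prior × likelihood, so P(k | x) ∝ π_k f_k(x); normalise over all components.
Exponential densities:
  f_I = 0.246111
  f_II = 0.471827
  f_III = 0.551212
Unnormalised posteriors:
  π_I·f_I = 0.50 × 0.246111 = 0.123055
  π_II·f_II = 0.45 × 0.471827 = 0.212322
  π_III·f_III = 0.05 × 0.551212 = 0.0275606
Normaliser: 0.123055 + 0.212322 + 0.0275606 = 0.362938
P(Class II | x) ≈ 0.5850

0.5850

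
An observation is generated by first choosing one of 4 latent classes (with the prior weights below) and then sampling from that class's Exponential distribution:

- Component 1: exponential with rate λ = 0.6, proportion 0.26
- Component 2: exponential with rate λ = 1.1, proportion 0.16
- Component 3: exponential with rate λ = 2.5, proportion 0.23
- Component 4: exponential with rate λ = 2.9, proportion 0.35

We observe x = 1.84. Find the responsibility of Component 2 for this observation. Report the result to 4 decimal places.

By Bayes' theorem, P(k | x) = π_k f_k(x) / Σ_j π_j f_j(x).
Component likelihoods at x = 1.84:
  L_1 = 0.6·e^(−0.6·1.84) = 0.6·e^(−1.1040) = 0.198925
  L_2 = 1.1·e^(−1.1·1.84) = 1.1·e^(−2.0240) = 0.145338
  L_3 = 2.5·e^(−2.5·1.84) = 2.5·e^(−4.6000) = 0.0251296
  L_4 = 2.9·e^(−2.9·1.84) = 2.9·e^(−5.3360) = 0.0139638
Prior × likelihood for each component:
  π_1·L_1 = 0.26 × 0.198925 = 0.0517206
  π_2·L_2 = 0.16 × 0.145338 = 0.0232542
  π_3·L_3 = 0.23 × 0.0251296 = 0.00577981
  π_4·L_4 = 0.35 × 0.0139638 = 0.00488732
Marginal: 0.0517206 + 0.0232542 + 0.00577981 + 0.00488732 = 0.0856419
Responsibility of Component 2: 0.0232542 / 0.0856419 ≈ 0.2715

0.2715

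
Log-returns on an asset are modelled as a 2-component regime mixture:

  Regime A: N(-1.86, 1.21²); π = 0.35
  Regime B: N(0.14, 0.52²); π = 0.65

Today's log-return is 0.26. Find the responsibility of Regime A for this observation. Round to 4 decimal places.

The responsibility of component k is w_k f_k(x) divided by Σ_j w_j f_j(x).
Component likelihoods at x = 0.26:
  L_A = 0.0710461
  L_B = 0.747038
Prior × likelihood for each component:
  w_A·L_A = 0.35 × 0.0710461 = 0.0248661
  w_B·L_B = 0.65 × 0.747038 = 0.485575
Denominator: 0.0248661 + 0.485575 = 0.510441
Responsibility of Regime A: 0.0248661 / 0.510441 ≈ 0.0487

0.0487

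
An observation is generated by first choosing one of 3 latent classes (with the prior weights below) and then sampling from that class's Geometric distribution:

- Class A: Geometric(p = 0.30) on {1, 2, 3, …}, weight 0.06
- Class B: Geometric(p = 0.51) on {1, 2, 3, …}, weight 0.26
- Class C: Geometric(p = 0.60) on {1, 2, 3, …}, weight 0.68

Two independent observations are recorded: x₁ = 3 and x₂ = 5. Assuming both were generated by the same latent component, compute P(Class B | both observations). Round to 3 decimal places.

Apply Bayes' rule: the posterior for each component is proportional to its prior times its likelihood at x.
Since both observations come from the same component, the likelihood for component k is f_k(x₁)·f_k(x₂).
  L_A = [0.30·(1−0.30)^2 = 0.30·0.49 = 0.147] × [0.07203] = 0.0105884
  L_B = [0.51·(1−0.51)^2 = 0.51·0.2401 = 0.122451] × [0.0294005] = 0.00360012
  L_C = [0.60·(1−0.60)^2 = 0.60·0.16 = 0.096] × [0.01536] = 0.00147456
Prior × likelihood for each component:
  w_A·L_A = 0.06 × 0.0105884 = 0.000635305
  w_B·L_B = 0.26 × 0.00360012 = 0.000936031
  w_C·L_C = 0.68 × 0.00147456 = 0.0010027
Evidence: 0.000635305 + 0.000936031 + 0.0010027 = 0.00257404
Responsibility of Class B: 0.000936031 / 0.00257404 ≈ 0.364

0.364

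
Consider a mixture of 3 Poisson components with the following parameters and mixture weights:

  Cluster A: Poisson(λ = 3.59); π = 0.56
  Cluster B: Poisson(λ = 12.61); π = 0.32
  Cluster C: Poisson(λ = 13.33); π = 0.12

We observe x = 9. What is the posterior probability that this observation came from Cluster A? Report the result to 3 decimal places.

By Bayes' theorem, P(k | x) = w_k f_k(x) / Σ_j w_j f_j(x).
Poisson probabilities:
  L_A = 0.00753303
  L_B = 0.0741685
  L_C = 0.0595063
Unnormalised posteriors:
  w_A·L_A = 0.56 × 0.00753303 = 0.0042185
  w_B·L_B = 0.32 × 0.0741685 = 0.0237339
  w_C·L_C = 0.12 × 0.0595063 = 0.00714075
Marginal: 0.0042185 + 0.0237339 + 0.00714075 = 0.0350932
Responsibility of Cluster A: 0.0042185 / 0.0350932 ≈ 0.120

0.120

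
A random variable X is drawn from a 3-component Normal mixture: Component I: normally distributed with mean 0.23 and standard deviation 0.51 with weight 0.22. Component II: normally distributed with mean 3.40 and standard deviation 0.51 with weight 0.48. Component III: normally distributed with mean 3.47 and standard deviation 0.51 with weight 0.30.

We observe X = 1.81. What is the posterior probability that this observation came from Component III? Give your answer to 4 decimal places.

0.2135

P(component k | x) = P(Z=k)·f_k(x) / marginal(x), where marginal(x) = Σ_j P(Z=j)·f_j(x).
Component likelihoods at x = 1.81:
  L_I = 0.00644457
  L_II = 0.00606358
  L_III = 0.0039156
Unnormalised posteriors:
  P(Z=I)·L_I = 0.22 × 0.00644457 = 0.00141781
  P(Z=II)·L_II = 0.48 × 0.00606358 = 0.00291052
  P(Z=III)·L_III = 0.30 × 0.0039156 = 0.00117468
Denominator: 0.00141781 + 0.00291052 + 0.00117468 = 0.005503
So the posterior for Component III is 0.00117468 / 0.005503 ≈ 0.2135.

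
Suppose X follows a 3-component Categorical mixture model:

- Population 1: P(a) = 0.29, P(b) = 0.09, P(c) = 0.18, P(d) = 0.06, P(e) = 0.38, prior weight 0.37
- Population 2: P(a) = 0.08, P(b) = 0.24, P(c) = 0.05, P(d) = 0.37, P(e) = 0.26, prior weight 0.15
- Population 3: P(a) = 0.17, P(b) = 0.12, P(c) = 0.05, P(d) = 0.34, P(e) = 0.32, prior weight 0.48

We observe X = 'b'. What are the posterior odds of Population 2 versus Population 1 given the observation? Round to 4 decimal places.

Posterior odds = (w_i f_i(x)) / (w_j f_j(x)); the normalising sum cancels.
Categorical probabilities:
  f_1 = P(b | comp) = 0.09
  f_2 = P(b | comp) = 0.24
  f_3 = P(b | comp) = 0.12
Odds = (0.15/0.37) × (0.24/0.09) = 0.405405 × 2.66667 ≈ 1.0811

1.0811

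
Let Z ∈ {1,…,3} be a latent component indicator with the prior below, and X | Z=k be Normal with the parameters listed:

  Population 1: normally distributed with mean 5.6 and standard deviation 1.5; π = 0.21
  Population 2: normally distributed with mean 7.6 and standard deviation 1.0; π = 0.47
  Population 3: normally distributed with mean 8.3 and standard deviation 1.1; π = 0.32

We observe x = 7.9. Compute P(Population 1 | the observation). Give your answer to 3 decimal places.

By Bayes' theorem, P(k | x) = w_k f_k(x) / Σ_j w_j f_j(x).
Evaluate each component's likelihood at the observed value:
  p_1 = 0.0820883
  p_2 = 0.381388
  p_3 = 0.339472
Multiply by the mixture weights:
  w_1·p_1 = 0.21 × 0.0820883 = 0.0172386
  w_2·p_2 = 0.47 × 0.381388 = 0.179252
  w_3·p_3 = 0.32 × 0.339472 = 0.108631
Marginal: 0.0172386 + 0.179252 + 0.108631 = 0.305122
P(Population 1 | data) ≈ 0.056

0.056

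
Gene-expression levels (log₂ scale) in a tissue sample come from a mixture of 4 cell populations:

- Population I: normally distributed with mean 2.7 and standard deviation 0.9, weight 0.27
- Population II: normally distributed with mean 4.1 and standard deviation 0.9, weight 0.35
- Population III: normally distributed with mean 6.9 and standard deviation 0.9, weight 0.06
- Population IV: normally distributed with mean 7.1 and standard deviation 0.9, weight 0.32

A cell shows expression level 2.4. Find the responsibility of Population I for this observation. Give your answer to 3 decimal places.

The responsibility of component k is π_k f_k(x) divided by Σ_j π_j f_j(x).
Evaluate each component's likelihood at the observed value:
  p_I = (1/(0.9·√(2π)))·exp(−(2.4−2.7)²/(2·0.9²)) = 0.443269·exp(-0.05556) = 0.419315
  p_II = (1/(0.9·√(2π)))·exp(−(2.4−4.1)²/(2·0.9²)) = 0.443269·exp(-1.78395) = 0.0744574
  p_III = (1/(0.9·√(2π)))·exp(−(2.4−6.9)²/(2·0.9²)) = 0.443269·exp(-12.50000) = 1.65191e-06
  p_IV = (1/(0.9·√(2π)))·exp(−(2.4−7.1)²/(2·0.9²)) = 0.443269·exp(-13.63580) = 5.30535e-07
Unnormalised posteriors:
  π_I·p_I = 0.27 × 0.419315 = 0.113215
  π_II·p_II = 0.35 × 0.0744574 = 0.0260601
  π_III·p_III = 0.06 × 1.65191e-06 = 9.91146e-08
  π_IV·p_IV = 0.32 × 5.30535e-07 = 1.69771e-07
Denominator: 0.113215 + 0.0260601 + 9.91146e-08 + 1.69771e-07 = 0.139275
Responsibility of Population I: 0.113215 / 0.139275 ≈ 0.813

0.813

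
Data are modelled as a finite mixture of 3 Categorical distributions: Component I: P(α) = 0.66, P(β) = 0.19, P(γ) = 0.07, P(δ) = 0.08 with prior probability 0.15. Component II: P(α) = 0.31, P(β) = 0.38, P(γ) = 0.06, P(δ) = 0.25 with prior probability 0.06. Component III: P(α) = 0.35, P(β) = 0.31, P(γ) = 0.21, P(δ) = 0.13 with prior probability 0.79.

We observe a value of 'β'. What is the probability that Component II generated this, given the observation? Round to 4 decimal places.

By Bayes' theorem, P(k | x) = w_k f_k(x) / Σ_j w_j f_j(x).
Component likelihoods at x = 'β':
  L_I = P(β | comp) = 0.19
  L_II = P(β | comp) = 0.38
  L_III = P(β | comp) = 0.31
Prior × likelihood for each component:
  w_I·L_I = 0.15 × 0.19 = 0.0285
  w_II·L_II = 0.06 × 0.38 = 0.0228
  w_III·L_III = 0.79 × 0.31 = 0.2449
Evidence: 0.0285 + 0.0228 + 0.2449 = 0.2962
Responsibility of Component II: 0.0228 / 0.2962 ≈ 0.0770

0.0770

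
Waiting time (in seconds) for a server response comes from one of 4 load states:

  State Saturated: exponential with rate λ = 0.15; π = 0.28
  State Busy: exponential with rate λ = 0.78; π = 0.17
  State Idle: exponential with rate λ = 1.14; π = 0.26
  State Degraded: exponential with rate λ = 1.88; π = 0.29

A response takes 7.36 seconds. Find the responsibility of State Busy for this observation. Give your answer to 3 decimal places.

0.030

Posterior ∝ prior × likelihood, so P(k | x) ∝ π_k f_k(x); normalise over all components.
Exponential densities:
  p_Saturated = 0.0497313
  p_Busy = 0.00250551
  p_Idle = 0.000258822
  p_Degraded = 1.8404e-06
Weight by the priors:
  π_Saturated·p_Saturated = 0.28 × 0.0497313 = 0.0139248
  π_Busy·p_Busy = 0.17 × 0.00250551 = 0.000425937
  π_Idle·p_Idle = 0.26 × 0.000258822 = 6.72936e-05
  π_Degraded·p_Degraded = 0.29 × 1.8404e-06 = 5.33716e-07
Denominator: 0.0139248 + 0.000425937 + 6.72936e-05 + 5.33716e-07 = 0.0144185
P(State Busy | data) ≈ 0.030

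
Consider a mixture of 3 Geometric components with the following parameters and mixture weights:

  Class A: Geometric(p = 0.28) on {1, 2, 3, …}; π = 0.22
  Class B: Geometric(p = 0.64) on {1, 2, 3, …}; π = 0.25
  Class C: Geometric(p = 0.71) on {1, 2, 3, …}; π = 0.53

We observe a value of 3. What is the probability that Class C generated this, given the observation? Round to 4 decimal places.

0.3753

Posterior ∝ prior × likelihood, so P(k | x) ∝ w_k f_k(x); normalise over all components.
Evaluate each component's likelihood at the observed value:
  L_A = 0.145152
  L_B = 0.082944
  L_C = 0.059711
Unnormalised posteriors:
  w_A·L_A = 0.22 × 0.145152 = 0.0319334
  w_B·L_B = 0.25 × 0.082944 = 0.020736
  w_C·L_C = 0.53 × 0.059711 = 0.0316468
Denominator: 0.0319334 + 0.020736 + 0.0316468 = 0.0843163
P(Class C | 3) = 0.0316468 / 0.0843163 ≈ 0.3753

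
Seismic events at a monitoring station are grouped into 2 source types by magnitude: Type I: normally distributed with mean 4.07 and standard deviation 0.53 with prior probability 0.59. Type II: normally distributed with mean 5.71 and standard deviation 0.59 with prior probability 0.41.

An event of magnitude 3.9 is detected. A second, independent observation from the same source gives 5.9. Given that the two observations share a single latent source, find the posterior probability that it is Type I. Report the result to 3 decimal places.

P(component k | x) = P(Z=k)·f_k(x) / marginal(x), where marginal(x) = Σ_j P(Z=j)·f_j(x).
Since both observations come from the same component, the likelihood for component k is f_k(x₁)·f_k(x₂).
  f_I = [(1/(0.53·√(2π)))·exp(−(3.9−4.07)²/(2·0.53²)) = 0.752721·exp(-0.05144) = 0.714979] × [0.00193998] = 0.00138704
  f_II = [(1/(0.59·√(2π)))·exp(−(3.9−5.71)²/(2·0.59²)) = 0.676173·exp(-4.70569) = 0.0061151] × [0.642005] = 0.00392593
Unnormalised posteriors:
  P(Z=I)·f_I = 0.59 × 0.00138704 = 0.000818356
  P(Z=II)·f_II = 0.41 × 0.00392593 = 0.00160963
Sum: 0.000818356 + 0.00160963 = 0.00242799
P(Type I | x₁, x₂) ≈ 0.337

0.337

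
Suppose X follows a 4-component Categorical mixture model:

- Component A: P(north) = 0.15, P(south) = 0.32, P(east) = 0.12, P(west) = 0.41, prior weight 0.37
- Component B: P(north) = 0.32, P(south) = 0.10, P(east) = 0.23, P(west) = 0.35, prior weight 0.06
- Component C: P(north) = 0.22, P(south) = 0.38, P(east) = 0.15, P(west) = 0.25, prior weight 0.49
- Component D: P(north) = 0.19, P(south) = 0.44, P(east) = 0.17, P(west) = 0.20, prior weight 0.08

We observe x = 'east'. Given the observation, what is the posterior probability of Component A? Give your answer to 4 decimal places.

0.3056

Posterior ∝ prior × likelihood, so P(k | x) ∝ π_k f_k(x); normalise over all components.
Evaluate each component's likelihood at the observed value:
  L_A = 0.12
  L_B = 0.23
  L_C = 0.15
  L_D = 0.17
Multiply by the mixture weights:
  π_A·L_A = 0.37 × 0.12 = 0.0444
  π_B·L_B = 0.06 × 0.23 = 0.0138
  π_C·L_C = 0.49 × 0.15 = 0.0735
  π_D·L_D = 0.08 × 0.17 = 0.0136
Marginal: 0.0444 + 0.0138 + 0.0735 + 0.0136 = 0.1453
So the posterior for Component A is 0.0444 / 0.1453 ≈ 0.3056.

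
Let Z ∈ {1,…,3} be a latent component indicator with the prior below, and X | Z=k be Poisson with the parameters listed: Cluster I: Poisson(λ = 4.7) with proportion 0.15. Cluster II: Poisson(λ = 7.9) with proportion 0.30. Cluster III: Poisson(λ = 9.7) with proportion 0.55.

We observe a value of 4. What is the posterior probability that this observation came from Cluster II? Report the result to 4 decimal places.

0.3100

The responsibility of component k is π_k f_k(x) divided by Σ_j π_j f_j(x).
Poisson probabilities:
  f_I = 0.184925
  f_II = 0.0601687
  f_III = 0.0226058
Prior × likelihood for each component:
  π_I·f_I = 0.15 × 0.184925 = 0.0277388
  π_II·f_II = 0.30 × 0.0601687 = 0.0180506
  π_III·f_III = 0.55 × 0.0226058 = 0.0124332
Denominator: 0.0277388 + 0.0180506 + 0.0124332 = 0.0582226
So the posterior for Cluster II is 0.0180506 / 0.0582226 ≈ 0.3100.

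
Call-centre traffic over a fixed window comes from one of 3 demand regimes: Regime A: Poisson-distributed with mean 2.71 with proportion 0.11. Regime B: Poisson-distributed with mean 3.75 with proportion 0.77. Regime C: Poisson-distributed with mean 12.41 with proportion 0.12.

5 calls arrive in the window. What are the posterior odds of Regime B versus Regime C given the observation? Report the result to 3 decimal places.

93.239

Posterior odds = (w_i f_i(x)) / (w_j f_j(x)); the normalising sum cancels.
Component likelihoods at x = 5 calls:
  p_A = 0.0810452
  p_B = 0.145335
  p_C = 0.0100019
0.111908 / 0.00120023 ≈ 93.239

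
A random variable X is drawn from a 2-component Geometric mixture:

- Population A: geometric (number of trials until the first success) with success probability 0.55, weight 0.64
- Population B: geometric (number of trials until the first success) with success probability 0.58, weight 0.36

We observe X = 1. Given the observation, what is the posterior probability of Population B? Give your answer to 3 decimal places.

Apply Bayes' rule: the posterior for each component is proportional to its prior times its likelihood at x.
Evaluate each component's likelihood at the observed value:
  p_A = 0.55·(1−0.55)^0 = 0.55·1 = 0.55
  p_B = 0.58·(1−0.58)^0 = 0.58·1 = 0.58
Weight by the priors:
  w_A·p_A = 0.64 × 0.55 = 0.352
  w_B·p_B = 0.36 × 0.58 = 0.2088
Denominator: 0.352 + 0.2088 = 0.5608
P(Population B | x) = 0.2088 / 0.5608 ≈ 0.372

0.372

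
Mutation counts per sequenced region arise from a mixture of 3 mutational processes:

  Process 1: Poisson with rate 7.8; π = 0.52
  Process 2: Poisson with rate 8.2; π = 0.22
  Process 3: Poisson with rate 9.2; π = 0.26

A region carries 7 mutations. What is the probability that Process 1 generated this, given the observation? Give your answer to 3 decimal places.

By Bayes' theorem, P(k | x) = π_k f_k(x) / Σ_j π_j f_j(x).
Component likelihoods at x = 7 mutations:
  L_1 = e^(−7.8)·7.8^7/7! = 0.142802
  L_2 = e^(−8.2)·8.2^7/7! = 0.135848
  L_3 = e^(−9.2)·9.2^7/7! = 0.111834
Prior × likelihood for each component:
  π_1·L_1 = 0.52 × 0.142802 = 0.0742571
  π_2·L_2 = 0.22 × 0.135848 = 0.0298865
  π_3·L_3 = 0.26 × 0.111834 = 0.0290769
Marginal: 0.0742571 + 0.0298865 + 0.0290769 = 0.13322
P(Process 1 | the observation) = 0.0742571 / 0.13322 ≈ 0.557

0.557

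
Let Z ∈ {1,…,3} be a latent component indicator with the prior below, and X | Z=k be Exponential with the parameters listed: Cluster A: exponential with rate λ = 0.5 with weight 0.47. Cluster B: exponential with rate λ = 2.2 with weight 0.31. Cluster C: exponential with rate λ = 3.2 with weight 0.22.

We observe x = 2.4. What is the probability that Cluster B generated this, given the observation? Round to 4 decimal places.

By Bayes' theorem, P(k | x) = P(Z=k) f_k(x) / Σ_j P(Z=j) f_j(x).
Component likelihoods at x = 2.4:
  p_A = 0.5·e^(−0.5·2.4) = 0.5·e^(−1.2000) = 0.150597
  p_B = 2.2·e^(−2.2·2.4) = 2.2·e^(−5.2800) = 0.0112033
  p_C = 3.2·e^(−3.2·2.4) = 3.2·e^(−7.6800) = 0.00147832
Weight by the priors:
  P(Z=A)·p_A = 0.47 × 0.150597 = 0.0707806
  P(Z=B)·p_B = 0.31 × 0.0112033 = 0.00347304
  P(Z=C)·p_C = 0.22 × 0.00147832 = 0.00032523
Marginal: 0.0707806 + 0.00347304 + 0.00032523 = 0.0745789
P(Cluster B | 2.4) ≈ 0.0466

0.0466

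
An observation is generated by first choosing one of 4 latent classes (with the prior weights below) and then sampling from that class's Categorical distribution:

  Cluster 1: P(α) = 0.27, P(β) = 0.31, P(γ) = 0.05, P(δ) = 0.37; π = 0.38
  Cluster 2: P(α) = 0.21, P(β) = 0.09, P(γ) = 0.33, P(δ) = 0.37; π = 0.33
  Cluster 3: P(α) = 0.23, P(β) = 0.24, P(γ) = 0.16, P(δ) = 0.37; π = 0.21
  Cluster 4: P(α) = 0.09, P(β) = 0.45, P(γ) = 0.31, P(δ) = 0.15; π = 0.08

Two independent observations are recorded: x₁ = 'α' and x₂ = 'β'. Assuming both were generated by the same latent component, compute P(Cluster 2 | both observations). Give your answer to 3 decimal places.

0.118

P(component k | x) = w_k·f_k(x) / marginal(x), where marginal(x) = Σ_j w_j·f_j(x).
Since both observations come from the same component, the likelihood for component k is f_k(x₁)·f_k(x₂).
  L_1 = [0.27] × [0.31] = 0.0837
  L_2 = [0.21] × [0.09] = 0.0189
  L_3 = [0.23] × [0.24] = 0.0552
  L_4 = [0.09] × [0.45] = 0.0405
Unnormalised posteriors:
  w_1·L_1 = 0.38 × 0.0837 = 0.031806
  w_2·L_2 = 0.33 × 0.0189 = 0.006237
  w_3·L_3 = 0.21 × 0.0552 = 0.011592
  w_4·L_4 = 0.08 × 0.0405 = 0.00324
Sum: 0.031806 + 0.006237 + 0.011592 + 0.00324 = 0.052875
So the posterior for Cluster 2 is 0.006237 / 0.052875 ≈ 0.118.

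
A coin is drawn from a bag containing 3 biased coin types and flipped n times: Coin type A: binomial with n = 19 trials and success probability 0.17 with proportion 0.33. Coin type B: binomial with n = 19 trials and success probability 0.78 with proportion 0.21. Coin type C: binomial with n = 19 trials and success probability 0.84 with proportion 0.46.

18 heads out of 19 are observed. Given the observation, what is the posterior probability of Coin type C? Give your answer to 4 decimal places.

The responsibility of component k is π_k f_k(x) divided by Σ_j π_j f_j(x).
Component likelihoods at x = 18 heads out of 19:
  L_A = 2.21775e-13
  L_B = 0.0477396
  L_C = 0.131796
Multiply by the mixture weights:
  π_A·L_A = 0.33 × 2.21775e-13 = 7.31857e-14
  π_B·L_B = 0.21 × 0.0477396 = 0.0100253
  π_C·L_C = 0.46 × 0.131796 = 0.060626
Sum: 7.31857e-14 + 0.0100253 + 0.060626 = 0.0706513
P(Coin type C | 18 heads out of 19) ≈ 0.8581

0.8581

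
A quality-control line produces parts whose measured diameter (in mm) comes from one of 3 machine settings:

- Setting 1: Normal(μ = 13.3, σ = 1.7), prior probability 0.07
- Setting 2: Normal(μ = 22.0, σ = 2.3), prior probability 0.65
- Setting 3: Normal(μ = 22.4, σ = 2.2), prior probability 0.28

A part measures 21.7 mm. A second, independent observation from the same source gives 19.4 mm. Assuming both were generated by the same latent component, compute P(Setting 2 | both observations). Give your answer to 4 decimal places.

By Bayes' theorem, P(k | x) = π_k f_k(x) / Σ_j π_j f_j(x).
Since both observations come from the same component, the likelihood for component k is f_k(x₁)·f_k(x₂).
  p_1 = [(1/(1.7·√(2π)))·exp(−(21.7−13.3)²/(2·1.7²)) = 0.234672·exp(-12.20761) = 1.17155e-06] × [0.000375488] = 4.39905e-10
  p_2 = [(1/(2.3·√(2π)))·exp(−(21.7−22.0)²/(2·2.3²)) = 0.173453·exp(-0.00851) = 0.171984] × [0.0915574] = 0.0157464
  p_3 = [(1/(2.2·√(2π)))·exp(−(21.7−22.4)²/(2·2.2²)) = 0.181337·exp(-0.05062) = 0.172387] × [0.0715651] = 0.0123369
Prior × likelihood for each component:
  π_1·p_1 = 0.07 × 4.39905e-10 = 3.07934e-11
  π_2·p_2 = 0.65 × 0.0157464 = 0.0102352
  π_3·p_3 = 0.28 × 0.0123369 = 0.00345432
Sum: 3.07934e-11 + 0.0102352 + 0.00345432 = 0.0136895
Responsibility of Setting 2: 0.0102352 / 0.0136895 ≈ 0.7477

0.7477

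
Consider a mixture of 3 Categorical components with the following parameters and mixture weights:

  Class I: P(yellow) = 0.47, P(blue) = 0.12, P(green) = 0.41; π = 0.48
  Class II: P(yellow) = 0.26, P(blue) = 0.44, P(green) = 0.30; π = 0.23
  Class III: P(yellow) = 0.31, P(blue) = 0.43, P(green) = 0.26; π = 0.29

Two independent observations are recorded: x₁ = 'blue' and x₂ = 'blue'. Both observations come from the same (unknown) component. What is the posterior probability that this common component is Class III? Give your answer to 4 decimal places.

P(component k | x) = π_k·f_k(x) / marginal(x), where marginal(x) = Σ_j π_j·f_j(x).
Since both observations come from the same component, the likelihood for component k is f_k(x₁)·f_k(x₂).
  L_I = [0.12] × [0.12] = 0.0144
  L_II = [0.44] × [0.44] = 0.1936
  L_III = [0.43] × [0.43] = 0.1849
Prior × likelihood for each component:
  π_I·L_I = 0.48 × 0.0144 = 0.006912
  π_II·L_II = 0.23 × 0.1936 = 0.044528
  π_III·L_III = 0.29 × 0.1849 = 0.053621
Evidence: 0.006912 + 0.044528 + 0.053621 = 0.105061
So the posterior for Class III is 0.053621 / 0.105061 ≈ 0.5104.

0.5104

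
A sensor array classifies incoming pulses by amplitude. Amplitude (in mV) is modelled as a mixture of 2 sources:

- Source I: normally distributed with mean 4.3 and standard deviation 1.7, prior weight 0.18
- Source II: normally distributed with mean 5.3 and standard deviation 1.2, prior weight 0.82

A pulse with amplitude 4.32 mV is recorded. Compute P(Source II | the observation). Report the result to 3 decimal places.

0.822

Posterior ∝ prior × likelihood, so P(k | x) ∝ P(Z=k) f_k(x); normalise over all components.
Component likelihoods at x = 4.32 mV:
  f_I = 0.234656
  f_II = 0.238179
Unnormalised posteriors:
  P(Z=I)·f_I = 0.18 × 0.234656 = 0.042238
  P(Z=II)·f_II = 0.82 × 0.238179 = 0.195307
Marginal: 0.042238 + 0.195307 = 0.237545
P(Source II | x) ≈ 0.822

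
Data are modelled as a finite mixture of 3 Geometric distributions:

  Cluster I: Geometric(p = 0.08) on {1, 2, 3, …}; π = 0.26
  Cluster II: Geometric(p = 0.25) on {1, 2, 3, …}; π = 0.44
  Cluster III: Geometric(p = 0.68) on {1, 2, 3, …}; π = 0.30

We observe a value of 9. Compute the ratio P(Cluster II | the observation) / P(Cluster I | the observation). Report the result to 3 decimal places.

1.032

Posterior odds = (P(Z=i) f_i(x)) / (P(Z=j) f_j(x)); the normalising sum cancels.
Component likelihoods at x = 9:
  p_I = 0.08·(1−0.08)^8 = 0.08·0.513219 = 0.0410575
  p_II = 0.25·(1−0.25)^8 = 0.25·0.100113 = 0.0250282
  p_III = 0.68·(1−0.68)^8 = 0.68·0.000109951 = 7.47668e-05
0.0110124 / 0.010675 ≈ 1.032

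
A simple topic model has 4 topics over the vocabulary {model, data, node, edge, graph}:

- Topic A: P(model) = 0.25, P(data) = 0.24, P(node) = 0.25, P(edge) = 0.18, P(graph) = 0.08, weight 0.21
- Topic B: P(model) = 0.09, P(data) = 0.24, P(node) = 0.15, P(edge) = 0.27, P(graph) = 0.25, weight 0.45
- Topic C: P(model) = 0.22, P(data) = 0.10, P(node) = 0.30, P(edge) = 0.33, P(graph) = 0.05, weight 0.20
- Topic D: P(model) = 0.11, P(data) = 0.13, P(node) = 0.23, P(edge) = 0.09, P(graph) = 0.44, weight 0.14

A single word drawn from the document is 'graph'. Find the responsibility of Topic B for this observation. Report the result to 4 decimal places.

The responsibility of component k is w_k f_k(x) divided by Σ_j w_j f_j(x).
Categorical probabilities:
  f_A = P(graph | comp) = 0.08
  f_B = P(graph | comp) = 0.25
  f_C = P(graph | comp) = 0.05
  f_D = P(graph | comp) = 0.44
Multiply by the mixture weights:
  w_A·f_A = 0.21 × 0.08 = 0.0168
  w_B·f_B = 0.45 × 0.25 = 0.1125
  w_C·f_C = 0.20 × 0.05 = 0.01
  w_D·f_D = 0.14 × 0.44 = 0.0616
Evidence: 0.0168 + 0.1125 + 0.01 + 0.0616 = 0.2009
So the posterior for Topic B is 0.1125 / 0.2009 ≈ 0.5600.

0.5600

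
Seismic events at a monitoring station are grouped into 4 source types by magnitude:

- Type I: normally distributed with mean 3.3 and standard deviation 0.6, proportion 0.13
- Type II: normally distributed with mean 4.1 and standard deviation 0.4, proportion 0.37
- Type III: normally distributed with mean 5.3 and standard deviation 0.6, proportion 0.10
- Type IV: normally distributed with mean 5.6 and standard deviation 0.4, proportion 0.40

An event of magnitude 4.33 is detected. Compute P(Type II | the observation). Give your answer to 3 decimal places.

By Bayes' theorem, P(k | x) = π_k f_k(x) / Σ_j π_j f_j(x).
Evaluate each component's likelihood at the observed value:
  p_I = 0.152348
  p_II = 0.845387
  p_III = 0.179978
  p_IV = 0.00645461
Prior × likelihood for each component:
  π_I·p_I = 0.13 × 0.152348 = 0.0198053
  π_II·p_II = 0.37 × 0.845387 = 0.312793
  π_III·p_III = 0.10 × 0.179978 = 0.0179978
  π_IV·p_IV = 0.40 × 0.00645461 = 0.00258184
Marginal: 0.0198053 + 0.312793 + 0.0179978 + 0.00258184 = 0.353178
So the posterior for Type II is 0.312793 / 0.353178 ≈ 0.886.

0.886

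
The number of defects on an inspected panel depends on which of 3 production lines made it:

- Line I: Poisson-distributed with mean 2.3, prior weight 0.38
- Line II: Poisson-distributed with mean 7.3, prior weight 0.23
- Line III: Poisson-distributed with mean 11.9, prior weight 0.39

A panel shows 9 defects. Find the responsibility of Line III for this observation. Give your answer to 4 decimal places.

0.5790

By Bayes' theorem, P(k | x) = P(Z=k) f_k(x) / Σ_j P(Z=j) f_j(x).
Poisson probabilities:
  f_I = 0.000497634
  f_II = 0.109596
  f_III = 0.0895479
Prior × likelihood for each component:
  P(Z=I)·f_I = 0.38 × 0.000497634 = 0.000189101
  P(Z=II)·f_II = 0.23 × 0.109596 = 0.025207
  P(Z=III)·f_III = 0.39 × 0.0895479 = 0.0349237
Normaliser: 0.000189101 + 0.025207 + 0.0349237 = 0.0603198
P(Line III | the observation) = 0.0349237 / 0.0603198 ≈ 0.5790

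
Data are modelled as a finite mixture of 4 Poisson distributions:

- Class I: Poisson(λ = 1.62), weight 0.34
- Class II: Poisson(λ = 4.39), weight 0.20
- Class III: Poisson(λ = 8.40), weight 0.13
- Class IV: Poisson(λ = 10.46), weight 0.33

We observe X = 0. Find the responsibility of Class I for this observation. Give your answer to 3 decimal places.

0.964

The responsibility of component k is w_k f_k(x) divided by Σ_j w_j f_j(x).
Poisson probabilities:
  f_I = e^(−1.62)·1.62^0/0! = 0.197899
  f_II = e^(−4.39)·4.39^0/0! = 0.0124007
  f_III = e^(−8.40)·8.40^0/0! = 0.000224867
  f_IV = e^(−10.46)·10.46^0/0! = 2.86602e-05
Weight by the priors:
  w_I·f_I = 0.34 × 0.197899 = 0.0672856
  w_II·f_II = 0.20 × 0.0124007 = 0.00248015
  w_III·f_III = 0.13 × 0.000224867 = 2.92328e-05
  w_IV·f_IV = 0.33 × 2.86602e-05 = 9.45788e-06
Normaliser: 0.0672856 + 0.00248015 + 2.92328e-05 + 9.45788e-06 = 0.0698044
Responsibility of Class I: 0.0672856 / 0.0698044 ≈ 0.964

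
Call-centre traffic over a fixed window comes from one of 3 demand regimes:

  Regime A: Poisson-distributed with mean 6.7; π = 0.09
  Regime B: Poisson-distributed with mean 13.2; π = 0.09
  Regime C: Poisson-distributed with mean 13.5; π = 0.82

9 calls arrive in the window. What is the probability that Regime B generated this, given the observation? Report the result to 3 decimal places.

0.093

Apply Bayes' rule: the posterior for each component is proportional to its prior times its likelihood at x.
Component likelihoods at x = 9 calls:
  p_A = e^(−6.7)·6.7^9/9! = 0.0922863
  p_B = e^(−13.2)·13.2^9/9! = 0.0620462
  p_C = e^(−13.5)·13.5^9/9! = 0.0562685
Multiply by the mixture weights:
  π_A·p_A = 0.09 × 0.0922863 = 0.00830577
  π_B·p_B = 0.09 × 0.0620462 = 0.00558416
  π_C·p_C = 0.82 × 0.0562685 = 0.0461402
Sum: 0.00830577 + 0.00558416 + 0.0461402 = 0.0600301
Responsibility of Regime B: 0.00558416 / 0.0600301 ≈ 0.093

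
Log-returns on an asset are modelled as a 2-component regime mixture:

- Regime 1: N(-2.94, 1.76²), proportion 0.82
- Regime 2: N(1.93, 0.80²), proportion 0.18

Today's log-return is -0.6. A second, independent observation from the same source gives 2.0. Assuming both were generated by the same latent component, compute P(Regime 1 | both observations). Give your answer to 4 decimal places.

0.5302

Posterior ∝ prior × likelihood, so P(k | x) ∝ π_k f_k(x); normalise over all components.
Since both observations come from the same component, the likelihood for component k is f_k(x₁)·f_k(x₂).
  f_1 = [(1/(1.76·√(2π)))·exp(−(-0.6−-2.94)²/(2·1.76²)) = 0.226672·exp(-0.88385) = 0.0936587] × [0.00441227] = 0.000413247
  f_2 = [(1/(0.80·√(2π)))·exp(−(-0.6−1.93)²/(2·0.80²)) = 0.498678·exp(-5.00070) = 0.0033577] × [0.496772] = 0.00166801
Weight by the priors:
  π_1·f_1 = 0.82 × 0.000413247 = 0.000338863
  π_2·f_2 = 0.18 × 0.00166801 = 0.000300243
Denominator: 0.000338863 + 0.000300243 = 0.000639105
Responsibility of Regime 1: 0.000338863 / 0.000639105 ≈ 0.5302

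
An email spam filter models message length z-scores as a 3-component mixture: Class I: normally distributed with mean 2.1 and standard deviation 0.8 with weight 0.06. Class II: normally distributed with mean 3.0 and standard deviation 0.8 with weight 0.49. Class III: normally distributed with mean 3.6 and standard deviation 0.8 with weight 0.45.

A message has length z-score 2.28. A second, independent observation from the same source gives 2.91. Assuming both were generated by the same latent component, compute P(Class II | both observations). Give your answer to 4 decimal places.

By Bayes' theorem, P(k | x) = w_k f_k(x) / Σ_j w_j f_j(x).
Since both observations come from the same component, the likelihood for component k is f_k(x₁)·f_k(x₂).
  p_I = [(1/(0.8·√(2π)))·exp(−(2.28−2.1)²/(2·0.8²)) = 0.498678·exp(-0.02531) = 0.486213] × [0.298683] = 0.145224
  p_II = [(1/(0.8·√(2π)))·exp(−(2.28−3.0)²/(2·0.8²)) = 0.498678·exp(-0.40500) = 0.332607] × [0.495532] = 0.164817
  p_III = [(1/(0.8·√(2π)))·exp(−(2.28−3.6)²/(2·0.8²)) = 0.498678·exp(-1.36125) = 0.127831] × [0.343782] = 0.043946
Unnormalised posteriors:
  w_I·p_I = 0.06 × 0.145224 = 0.00871342
  w_II·p_II = 0.49 × 0.164817 = 0.0807604
  w_III·p_III = 0.45 × 0.043946 = 0.0197757
Sum: 0.00871342 + 0.0807604 + 0.0197757 = 0.10925
So the posterior for Class II is 0.0807604 / 0.10925 ≈ 0.7392.

0.7392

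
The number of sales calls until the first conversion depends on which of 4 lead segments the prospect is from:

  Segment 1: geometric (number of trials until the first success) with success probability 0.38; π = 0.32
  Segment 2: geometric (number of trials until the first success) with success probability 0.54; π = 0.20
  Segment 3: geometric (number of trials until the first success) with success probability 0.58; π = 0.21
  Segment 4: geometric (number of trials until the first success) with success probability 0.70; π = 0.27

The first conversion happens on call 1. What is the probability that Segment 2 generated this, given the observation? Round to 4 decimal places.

0.1999

By Bayes' theorem, P(k | x) = P(Z=k) f_k(x) / Σ_j P(Z=j) f_j(x).
Evaluate each component's likelihood at the observed value:
  L_1 = 0.38
  L_2 = 0.54
  L_3 = 0.58
  L_4 = 0.7
Prior × likelihood for each component:
  P(Z=1)·L_1 = 0.32 × 0.38 = 0.1216
  P(Z=2)·L_2 = 0.20 × 0.54 = 0.108
  P(Z=3)·L_3 = 0.21 × 0.58 = 0.1218
  P(Z=4)·L_4 = 0.27 × 0.7 = 0.189
Denominator: 0.1216 + 0.108 + 0.1218 + 0.189 = 0.5404
Responsibility of Segment 2: 0.108 / 0.5404 ≈ 0.1999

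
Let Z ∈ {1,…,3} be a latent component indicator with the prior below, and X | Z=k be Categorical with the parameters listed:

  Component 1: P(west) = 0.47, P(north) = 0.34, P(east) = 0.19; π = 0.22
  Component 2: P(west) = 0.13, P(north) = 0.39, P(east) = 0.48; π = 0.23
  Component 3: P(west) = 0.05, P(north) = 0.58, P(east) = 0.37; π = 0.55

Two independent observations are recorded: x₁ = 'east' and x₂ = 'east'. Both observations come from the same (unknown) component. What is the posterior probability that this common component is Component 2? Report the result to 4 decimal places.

By Bayes' theorem, P(k | x) = π_k f_k(x) / Σ_j π_j f_j(x).
Since both observations come from the same component, the likelihood for component k is f_k(x₁)·f_k(x₂).
  f_1 = [P(east | comp) = 0.19] × [0.19] = 0.0361
  f_2 = [P(east | comp) = 0.48] × [0.48] = 0.2304
  f_3 = [P(east | comp) = 0.37] × [0.37] = 0.1369
Prior × likelihood for each component:
  π_1·f_1 = 0.22 × 0.0361 = 0.007942
  π_2·f_2 = 0.23 × 0.2304 = 0.052992
  π_3·f_3 = 0.55 × 0.1369 = 0.075295
Evidence: 0.007942 + 0.052992 + 0.075295 = 0.136229
Responsibility of Component 2: 0.052992 / 0.136229 ≈ 0.3890

0.3890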